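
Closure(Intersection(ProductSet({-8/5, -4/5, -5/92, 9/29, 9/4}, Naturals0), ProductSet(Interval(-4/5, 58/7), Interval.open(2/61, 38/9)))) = ProductSet({-4/5, -5/92, 9/29, 9/4}, Range(1, 5, 1))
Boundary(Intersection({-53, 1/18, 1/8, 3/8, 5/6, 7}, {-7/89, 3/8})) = {3/8}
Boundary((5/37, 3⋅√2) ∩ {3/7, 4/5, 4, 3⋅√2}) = {3/7, 4/5, 4}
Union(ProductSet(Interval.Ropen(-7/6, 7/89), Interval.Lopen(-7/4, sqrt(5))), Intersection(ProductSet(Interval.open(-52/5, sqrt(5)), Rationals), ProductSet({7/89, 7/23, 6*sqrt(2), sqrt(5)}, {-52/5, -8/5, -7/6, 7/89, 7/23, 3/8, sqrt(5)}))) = Union(ProductSet({7/89, 7/23}, {-52/5, -8/5, -7/6, 7/89, 7/23, 3/8}), ProductSet(Interval.Ropen(-7/6, 7/89), Interval.Lopen(-7/4, sqrt(5))))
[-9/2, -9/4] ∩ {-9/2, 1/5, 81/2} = {-9/2}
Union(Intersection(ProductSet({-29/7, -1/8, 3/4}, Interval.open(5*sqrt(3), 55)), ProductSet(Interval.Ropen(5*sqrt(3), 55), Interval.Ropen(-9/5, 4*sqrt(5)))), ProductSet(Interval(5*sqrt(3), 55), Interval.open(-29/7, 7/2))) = ProductSet(Interval(5*sqrt(3), 55), Interval.open(-29/7, 7/2))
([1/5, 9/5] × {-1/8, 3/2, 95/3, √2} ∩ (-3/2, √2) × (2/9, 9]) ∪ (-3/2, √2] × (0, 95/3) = (-3/2, √2] × (0, 95/3)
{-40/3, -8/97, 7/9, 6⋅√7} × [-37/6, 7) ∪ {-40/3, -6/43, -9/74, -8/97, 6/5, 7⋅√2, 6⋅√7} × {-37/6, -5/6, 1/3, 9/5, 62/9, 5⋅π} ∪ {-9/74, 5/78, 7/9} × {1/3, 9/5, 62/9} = ({-9/74, 5/78, 7/9} × {1/3, 9/5, 62/9}) ∪ ({-40/3, -8/97, 7/9, 6⋅√7} × [-37/6, 7)) ∪ ({-40/3, -6/43, -9/74, -8/97, 6/5, 7⋅√2, 6⋅√7} × {-37/6, -5/6, 1/3, 9/5, 62/9, 5⋅π})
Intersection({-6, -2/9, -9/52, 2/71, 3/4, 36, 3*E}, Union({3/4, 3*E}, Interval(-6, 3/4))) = {-6, -2/9, -9/52, 2/71, 3/4, 3*E}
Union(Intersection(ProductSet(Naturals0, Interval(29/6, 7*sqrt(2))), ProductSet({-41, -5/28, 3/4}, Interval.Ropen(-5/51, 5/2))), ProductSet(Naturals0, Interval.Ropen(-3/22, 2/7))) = ProductSet(Naturals0, Interval.Ropen(-3/22, 2/7))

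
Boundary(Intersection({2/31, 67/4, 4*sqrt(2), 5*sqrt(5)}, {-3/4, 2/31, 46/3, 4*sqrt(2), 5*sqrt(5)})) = {2/31, 4*sqrt(2), 5*sqrt(5)}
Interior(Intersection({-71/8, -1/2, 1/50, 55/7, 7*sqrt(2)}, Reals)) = EmptySet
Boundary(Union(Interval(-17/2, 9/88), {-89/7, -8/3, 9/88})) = {-89/7, -17/2, 9/88}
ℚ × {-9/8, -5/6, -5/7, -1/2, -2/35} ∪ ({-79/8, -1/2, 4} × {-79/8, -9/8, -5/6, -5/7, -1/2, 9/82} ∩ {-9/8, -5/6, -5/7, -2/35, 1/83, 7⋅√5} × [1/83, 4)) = ℚ × {-9/8, -5/6, -5/7, -1/2, -2/35}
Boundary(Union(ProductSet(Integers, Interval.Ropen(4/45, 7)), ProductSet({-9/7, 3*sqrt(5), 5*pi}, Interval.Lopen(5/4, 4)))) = Union(ProductSet({-9/7, 3*sqrt(5), 5*pi}, Interval(5/4, 4)), ProductSet(Integers, Interval(4/45, 7)))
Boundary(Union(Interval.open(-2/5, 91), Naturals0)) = Union(Complement(Naturals0, Interval.open(-2/5, 91)), {-2/5})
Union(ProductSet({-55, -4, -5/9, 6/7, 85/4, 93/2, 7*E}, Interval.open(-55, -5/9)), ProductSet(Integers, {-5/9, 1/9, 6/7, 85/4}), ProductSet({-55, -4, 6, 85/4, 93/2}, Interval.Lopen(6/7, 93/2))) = Union(ProductSet({-55, -4, 6, 85/4, 93/2}, Interval.Lopen(6/7, 93/2)), ProductSet({-55, -4, -5/9, 6/7, 85/4, 93/2, 7*E}, Interval.open(-55, -5/9)), ProductSet(Integers, {-5/9, 1/9, 6/7, 85/4}))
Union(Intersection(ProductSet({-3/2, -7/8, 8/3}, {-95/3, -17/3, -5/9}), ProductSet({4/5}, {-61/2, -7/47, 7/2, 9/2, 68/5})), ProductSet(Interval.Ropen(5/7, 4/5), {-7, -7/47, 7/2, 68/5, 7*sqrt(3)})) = ProductSet(Interval.Ropen(5/7, 4/5), {-7, -7/47, 7/2, 68/5, 7*sqrt(3)})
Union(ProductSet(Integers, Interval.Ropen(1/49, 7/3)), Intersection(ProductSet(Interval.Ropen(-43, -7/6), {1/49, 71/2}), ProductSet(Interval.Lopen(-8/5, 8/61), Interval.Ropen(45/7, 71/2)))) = ProductSet(Integers, Interval.Ropen(1/49, 7/3))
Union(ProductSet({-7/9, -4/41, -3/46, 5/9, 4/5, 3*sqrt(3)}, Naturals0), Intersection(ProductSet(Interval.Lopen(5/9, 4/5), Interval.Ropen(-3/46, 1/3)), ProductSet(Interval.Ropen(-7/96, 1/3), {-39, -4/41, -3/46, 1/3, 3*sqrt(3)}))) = ProductSet({-7/9, -4/41, -3/46, 5/9, 4/5, 3*sqrt(3)}, Naturals0)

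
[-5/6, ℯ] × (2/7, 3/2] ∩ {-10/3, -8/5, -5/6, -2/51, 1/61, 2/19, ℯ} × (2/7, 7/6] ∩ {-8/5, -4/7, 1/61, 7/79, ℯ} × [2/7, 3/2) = {1/61, ℯ} × (2/7, 7/6]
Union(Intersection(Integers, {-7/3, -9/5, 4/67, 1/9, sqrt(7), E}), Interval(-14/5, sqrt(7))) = Interval(-14/5, sqrt(7))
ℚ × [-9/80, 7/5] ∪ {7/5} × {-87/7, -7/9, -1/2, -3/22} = (ℚ × [-9/80, 7/5]) ∪ ({7/5} × {-87/7, -7/9, -1/2, -3/22})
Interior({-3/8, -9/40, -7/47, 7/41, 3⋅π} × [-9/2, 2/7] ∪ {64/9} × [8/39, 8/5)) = ∅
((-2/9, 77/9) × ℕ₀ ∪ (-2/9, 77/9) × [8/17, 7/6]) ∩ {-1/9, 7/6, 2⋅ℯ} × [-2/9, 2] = {-1/9, 7/6, 2⋅ℯ} × ({0, 1, 2} ∪ [8/17, 7/6])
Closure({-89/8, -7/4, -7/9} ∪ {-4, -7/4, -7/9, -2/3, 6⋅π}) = {-89/8, -4, -7/4, -7/9, -2/3, 6⋅π}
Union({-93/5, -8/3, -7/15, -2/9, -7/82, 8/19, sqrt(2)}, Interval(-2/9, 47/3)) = Union({-93/5, -8/3, -7/15}, Interval(-2/9, 47/3))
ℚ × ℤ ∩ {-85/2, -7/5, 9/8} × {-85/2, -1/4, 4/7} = ∅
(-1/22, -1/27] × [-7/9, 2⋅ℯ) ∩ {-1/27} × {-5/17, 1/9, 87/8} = {-1/27} × {-5/17, 1/9}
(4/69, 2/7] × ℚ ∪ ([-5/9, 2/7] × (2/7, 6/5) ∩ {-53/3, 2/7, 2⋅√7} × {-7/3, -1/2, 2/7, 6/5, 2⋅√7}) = (4/69, 2/7] × ℚ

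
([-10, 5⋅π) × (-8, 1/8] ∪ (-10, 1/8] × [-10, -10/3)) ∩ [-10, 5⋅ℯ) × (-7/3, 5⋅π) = [-10, 5⋅ℯ) × (-7/3, 1/8]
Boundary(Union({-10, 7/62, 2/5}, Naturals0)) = Union({-10, 7/62, 2/5}, Naturals0)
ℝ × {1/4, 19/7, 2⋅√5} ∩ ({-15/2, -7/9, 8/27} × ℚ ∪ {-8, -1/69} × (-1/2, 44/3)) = ({-15/2, -7/9, 8/27} × {1/4, 19/7}) ∪ ({-8, -1/69} × {1/4, 19/7, 2⋅√5})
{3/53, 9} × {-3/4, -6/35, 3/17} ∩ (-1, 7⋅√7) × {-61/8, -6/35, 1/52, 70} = {3/53, 9} × {-6/35}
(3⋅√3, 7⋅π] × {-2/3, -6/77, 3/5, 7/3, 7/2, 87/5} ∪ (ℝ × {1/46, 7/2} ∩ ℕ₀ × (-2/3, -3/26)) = (3⋅√3, 7⋅π] × {-2/3, -6/77, 3/5, 7/3, 7/2, 87/5}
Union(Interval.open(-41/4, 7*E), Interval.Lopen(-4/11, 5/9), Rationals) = Union(Interval.Ropen(-41/4, 7*E), Rationals)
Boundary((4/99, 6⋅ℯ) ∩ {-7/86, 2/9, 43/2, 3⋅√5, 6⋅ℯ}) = {2/9, 3⋅√5}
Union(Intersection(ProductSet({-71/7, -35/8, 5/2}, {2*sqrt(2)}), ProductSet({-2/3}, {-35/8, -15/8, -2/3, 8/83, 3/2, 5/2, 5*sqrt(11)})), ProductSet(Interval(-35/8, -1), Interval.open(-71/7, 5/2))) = ProductSet(Interval(-35/8, -1), Interval.open(-71/7, 5/2))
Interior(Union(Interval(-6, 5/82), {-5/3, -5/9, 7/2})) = Interval.open(-6, 5/82)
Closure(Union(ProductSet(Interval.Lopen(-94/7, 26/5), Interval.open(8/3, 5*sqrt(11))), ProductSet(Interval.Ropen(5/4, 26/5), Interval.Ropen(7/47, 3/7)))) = Union(ProductSet({-94/7, 26/5}, Interval(8/3, 5*sqrt(11))), ProductSet({5/4, 26/5}, Interval(7/47, 3/7)), ProductSet(Interval(-94/7, 26/5), {8/3, 5*sqrt(11)}), ProductSet(Interval.Lopen(-94/7, 26/5), Interval.open(8/3, 5*sqrt(11))), ProductSet(Interval(5/4, 26/5), {7/47, 3/7}), ProductSet(Interval.Ropen(5/4, 26/5), Interval.Ropen(7/47, 3/7)))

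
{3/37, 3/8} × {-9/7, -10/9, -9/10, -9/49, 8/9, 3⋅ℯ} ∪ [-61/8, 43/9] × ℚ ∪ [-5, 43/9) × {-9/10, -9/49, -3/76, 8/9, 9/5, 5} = ([-61/8, 43/9] × ℚ) ∪ ({3/37, 3/8} × {-9/7, -10/9, -9/10, -9/49, 8/9, 3⋅ℯ})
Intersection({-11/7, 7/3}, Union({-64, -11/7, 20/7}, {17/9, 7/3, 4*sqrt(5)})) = {-11/7, 7/3}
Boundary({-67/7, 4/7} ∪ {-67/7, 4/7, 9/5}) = {-67/7, 4/7, 9/5}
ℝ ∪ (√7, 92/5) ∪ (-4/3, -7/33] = (-∞, ∞)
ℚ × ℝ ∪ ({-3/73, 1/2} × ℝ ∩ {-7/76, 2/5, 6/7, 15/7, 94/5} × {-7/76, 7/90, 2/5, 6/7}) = ℚ × ℝ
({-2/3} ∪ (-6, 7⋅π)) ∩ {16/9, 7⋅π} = {16/9}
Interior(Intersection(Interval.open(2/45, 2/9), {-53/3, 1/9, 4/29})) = EmptySet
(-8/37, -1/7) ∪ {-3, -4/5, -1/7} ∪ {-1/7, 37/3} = {-3, -4/5, 37/3} ∪ (-8/37, -1/7]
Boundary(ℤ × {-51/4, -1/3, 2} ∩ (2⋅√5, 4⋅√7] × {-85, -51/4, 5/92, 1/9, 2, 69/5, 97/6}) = {5, 6, …, 10} × {-51/4, 2}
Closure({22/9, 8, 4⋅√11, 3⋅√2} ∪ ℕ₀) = ℕ₀ ∪ {22/9, 4⋅√11, 3⋅√2}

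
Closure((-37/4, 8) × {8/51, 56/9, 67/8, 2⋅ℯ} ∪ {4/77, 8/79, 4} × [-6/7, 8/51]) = ({4/77, 8/79, 4} × [-6/7, 8/51]) ∪ ([-37/4, 8] × {8/51, 56/9, 67/8, 2⋅ℯ})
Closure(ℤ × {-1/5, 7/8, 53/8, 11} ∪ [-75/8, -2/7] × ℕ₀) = (ℤ × {-1/5, 7/8, 53/8, 11}) ∪ ([-75/8, -2/7] × ℕ₀)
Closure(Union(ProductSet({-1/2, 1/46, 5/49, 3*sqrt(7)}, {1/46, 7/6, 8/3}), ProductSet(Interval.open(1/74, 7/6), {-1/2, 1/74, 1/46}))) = Union(ProductSet({-1/2, 1/46, 5/49, 3*sqrt(7)}, {1/46, 7/6, 8/3}), ProductSet(Interval(1/74, 7/6), {-1/2, 1/74, 1/46}))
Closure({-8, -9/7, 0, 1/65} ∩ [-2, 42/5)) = {-9/7, 0, 1/65}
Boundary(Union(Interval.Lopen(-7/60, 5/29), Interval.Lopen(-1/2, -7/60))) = {-1/2, 5/29}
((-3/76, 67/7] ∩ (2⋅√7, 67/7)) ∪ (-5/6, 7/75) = (-5/6, 7/75) ∪ (2⋅√7, 67/7)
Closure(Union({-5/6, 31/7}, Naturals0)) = Union({-5/6, 31/7}, Naturals0)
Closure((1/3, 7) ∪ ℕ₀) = ℕ₀ ∪ [1/3, 7] ∪ (ℕ₀ \ (1/3, 7))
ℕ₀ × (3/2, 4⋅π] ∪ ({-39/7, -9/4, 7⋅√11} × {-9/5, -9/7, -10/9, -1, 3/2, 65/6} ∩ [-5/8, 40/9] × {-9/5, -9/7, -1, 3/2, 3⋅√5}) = ℕ₀ × (3/2, 4⋅π]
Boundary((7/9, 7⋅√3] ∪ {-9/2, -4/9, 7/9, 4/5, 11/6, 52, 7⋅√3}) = {-9/2, -4/9, 7/9, 52, 7⋅√3}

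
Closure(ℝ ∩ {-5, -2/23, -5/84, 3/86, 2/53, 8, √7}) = {-5, -2/23, -5/84, 3/86, 2/53, 8, √7}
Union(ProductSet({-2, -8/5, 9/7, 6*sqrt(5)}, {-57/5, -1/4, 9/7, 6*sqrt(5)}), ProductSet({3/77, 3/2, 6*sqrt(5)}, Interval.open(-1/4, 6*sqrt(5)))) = Union(ProductSet({3/77, 3/2, 6*sqrt(5)}, Interval.open(-1/4, 6*sqrt(5))), ProductSet({-2, -8/5, 9/7, 6*sqrt(5)}, {-57/5, -1/4, 9/7, 6*sqrt(5)}))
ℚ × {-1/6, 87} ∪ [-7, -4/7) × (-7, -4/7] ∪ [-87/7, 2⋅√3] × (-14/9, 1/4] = (ℚ × {-1/6, 87}) ∪ ([-7, -4/7) × (-7, -4/7]) ∪ ([-87/7, 2⋅√3] × (-14/9, 1/4])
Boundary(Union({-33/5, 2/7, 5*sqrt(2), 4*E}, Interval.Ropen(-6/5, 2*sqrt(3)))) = {-33/5, -6/5, 5*sqrt(2), 2*sqrt(3), 4*E}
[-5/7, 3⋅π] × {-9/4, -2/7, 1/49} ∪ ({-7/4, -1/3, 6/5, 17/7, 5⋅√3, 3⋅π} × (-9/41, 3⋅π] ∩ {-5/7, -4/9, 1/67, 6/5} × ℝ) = ({6/5} × (-9/41, 3⋅π]) ∪ ([-5/7, 3⋅π] × {-9/4, -2/7, 1/49})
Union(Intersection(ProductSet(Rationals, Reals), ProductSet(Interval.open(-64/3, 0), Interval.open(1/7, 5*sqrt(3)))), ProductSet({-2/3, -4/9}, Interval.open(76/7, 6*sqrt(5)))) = Union(ProductSet({-2/3, -4/9}, Interval.open(76/7, 6*sqrt(5))), ProductSet(Intersection(Interval.open(-64/3, 0), Rationals), Interval.open(1/7, 5*sqrt(3))))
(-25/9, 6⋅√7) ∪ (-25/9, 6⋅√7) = (-25/9, 6⋅√7)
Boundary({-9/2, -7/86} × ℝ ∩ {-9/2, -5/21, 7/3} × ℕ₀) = {-9/2} × ℕ₀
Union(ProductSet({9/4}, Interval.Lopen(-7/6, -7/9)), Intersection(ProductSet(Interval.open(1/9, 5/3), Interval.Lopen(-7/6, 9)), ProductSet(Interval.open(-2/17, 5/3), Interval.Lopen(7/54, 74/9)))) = Union(ProductSet({9/4}, Interval.Lopen(-7/6, -7/9)), ProductSet(Interval.open(1/9, 5/3), Interval.Lopen(7/54, 74/9)))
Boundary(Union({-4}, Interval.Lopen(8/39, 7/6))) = {-4, 8/39, 7/6}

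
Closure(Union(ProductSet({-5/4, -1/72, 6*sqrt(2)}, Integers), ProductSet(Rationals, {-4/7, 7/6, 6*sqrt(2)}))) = Union(ProductSet({-5/4, -1/72, 6*sqrt(2)}, Integers), ProductSet(Reals, {-4/7, 7/6, 6*sqrt(2)}))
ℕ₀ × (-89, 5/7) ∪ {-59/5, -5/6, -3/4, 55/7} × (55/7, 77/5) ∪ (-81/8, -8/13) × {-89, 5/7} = (ℕ₀ × (-89, 5/7)) ∪ ((-81/8, -8/13) × {-89, 5/7}) ∪ ({-59/5, -5/6, -3/4, 55/7} × (55/7, 77/5))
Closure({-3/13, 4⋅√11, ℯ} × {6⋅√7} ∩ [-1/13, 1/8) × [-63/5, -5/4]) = ∅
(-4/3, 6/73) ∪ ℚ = ℚ ∪ [-4/3, 6/73]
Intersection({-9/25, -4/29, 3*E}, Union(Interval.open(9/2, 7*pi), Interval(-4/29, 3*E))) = {-4/29, 3*E}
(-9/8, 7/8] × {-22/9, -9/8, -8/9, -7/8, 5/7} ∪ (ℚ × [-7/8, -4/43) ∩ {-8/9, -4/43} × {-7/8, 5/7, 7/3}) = (-9/8, 7/8] × {-22/9, -9/8, -8/9, -7/8, 5/7}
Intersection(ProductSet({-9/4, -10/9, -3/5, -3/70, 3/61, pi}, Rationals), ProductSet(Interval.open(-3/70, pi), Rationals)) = ProductSet({3/61}, Rationals)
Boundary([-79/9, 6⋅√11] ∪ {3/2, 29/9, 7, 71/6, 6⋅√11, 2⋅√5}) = {-79/9, 6⋅√11}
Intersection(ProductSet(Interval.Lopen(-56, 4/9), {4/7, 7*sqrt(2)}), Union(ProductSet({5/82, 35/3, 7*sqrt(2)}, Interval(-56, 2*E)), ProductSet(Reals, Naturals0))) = ProductSet({5/82}, {4/7})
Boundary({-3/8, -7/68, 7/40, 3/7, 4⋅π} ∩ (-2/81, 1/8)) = ∅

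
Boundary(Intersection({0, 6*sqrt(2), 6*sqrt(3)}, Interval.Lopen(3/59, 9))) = {6*sqrt(2)}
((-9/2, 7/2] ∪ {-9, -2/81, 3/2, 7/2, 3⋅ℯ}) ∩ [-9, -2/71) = {-9} ∪ (-9/2, -2/71)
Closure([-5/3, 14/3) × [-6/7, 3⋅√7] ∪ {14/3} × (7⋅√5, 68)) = ({14/3} × [7⋅√5, 68]) ∪ ([-5/3, 14/3] × [-6/7, 3⋅√7])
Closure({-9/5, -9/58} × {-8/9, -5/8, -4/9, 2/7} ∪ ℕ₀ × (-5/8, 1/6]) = (ℕ₀ × [-5/8, 1/6]) ∪ ({-9/5, -9/58} × {-8/9, -5/8, -4/9, 2/7})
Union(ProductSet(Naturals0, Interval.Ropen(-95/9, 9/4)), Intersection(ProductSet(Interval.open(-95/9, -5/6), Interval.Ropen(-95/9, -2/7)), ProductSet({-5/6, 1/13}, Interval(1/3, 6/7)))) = ProductSet(Naturals0, Interval.Ropen(-95/9, 9/4))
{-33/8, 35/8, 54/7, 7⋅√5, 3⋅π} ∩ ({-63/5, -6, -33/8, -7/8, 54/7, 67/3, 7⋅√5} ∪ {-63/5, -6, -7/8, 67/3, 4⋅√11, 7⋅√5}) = {-33/8, 54/7, 7⋅√5}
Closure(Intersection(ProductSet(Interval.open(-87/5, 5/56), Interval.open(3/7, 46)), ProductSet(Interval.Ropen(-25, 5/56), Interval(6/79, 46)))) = Union(ProductSet({-87/5, 5/56}, Interval(3/7, 46)), ProductSet(Interval(-87/5, 5/56), {3/7, 46}), ProductSet(Interval.open(-87/5, 5/56), Interval.open(3/7, 46)))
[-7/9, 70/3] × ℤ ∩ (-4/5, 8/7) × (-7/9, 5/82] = [-7/9, 8/7) × {0}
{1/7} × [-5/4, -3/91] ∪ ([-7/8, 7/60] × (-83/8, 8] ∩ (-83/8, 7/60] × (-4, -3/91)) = ({1/7} × [-5/4, -3/91]) ∪ ([-7/8, 7/60] × (-4, -3/91))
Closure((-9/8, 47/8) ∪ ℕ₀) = [-9/8, 47/8] ∪ ℕ₀ ∪ (ℕ₀ \ (-9/8, 47/8))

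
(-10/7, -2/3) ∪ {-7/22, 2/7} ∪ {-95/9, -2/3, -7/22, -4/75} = {-95/9, -7/22, -4/75, 2/7} ∪ (-10/7, -2/3]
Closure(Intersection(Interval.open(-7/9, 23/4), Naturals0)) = Range(0, 6, 1)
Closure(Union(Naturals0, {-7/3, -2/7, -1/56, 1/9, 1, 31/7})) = Union({-7/3, -2/7, -1/56, 1/9, 31/7}, Naturals0)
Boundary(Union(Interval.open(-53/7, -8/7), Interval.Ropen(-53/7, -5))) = {-53/7, -8/7}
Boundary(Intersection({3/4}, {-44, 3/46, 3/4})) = {3/4}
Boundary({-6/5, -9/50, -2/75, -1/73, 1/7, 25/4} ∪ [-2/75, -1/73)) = {-6/5, -9/50, -2/75, -1/73, 1/7, 25/4}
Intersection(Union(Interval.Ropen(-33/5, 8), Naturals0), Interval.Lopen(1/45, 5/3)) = Union(Interval.Lopen(1/45, 5/3), Range(1, 2, 1))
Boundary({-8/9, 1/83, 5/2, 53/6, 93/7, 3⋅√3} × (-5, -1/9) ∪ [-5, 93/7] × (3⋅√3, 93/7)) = ({-5, 93/7} × [3⋅√3, 93/7]) ∪ ([-5, 93/7] × {93/7, 3⋅√3}) ∪ ({-8/9, 1/83, 5/2, 53/6, 93/7, 3⋅√3} × [-5, -1/9])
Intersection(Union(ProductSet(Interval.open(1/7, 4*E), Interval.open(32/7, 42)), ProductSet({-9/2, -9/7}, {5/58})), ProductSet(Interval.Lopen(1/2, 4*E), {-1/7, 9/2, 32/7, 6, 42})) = ProductSet(Interval.open(1/2, 4*E), {6})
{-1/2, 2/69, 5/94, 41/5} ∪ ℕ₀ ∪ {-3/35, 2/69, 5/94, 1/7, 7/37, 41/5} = {-1/2, -3/35, 2/69, 5/94, 1/7, 7/37, 41/5} ∪ ℕ₀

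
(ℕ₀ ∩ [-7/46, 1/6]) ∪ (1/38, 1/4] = {0} ∪ (1/38, 1/4]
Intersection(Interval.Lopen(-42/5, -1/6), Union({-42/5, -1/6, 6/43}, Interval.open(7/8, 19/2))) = {-1/6}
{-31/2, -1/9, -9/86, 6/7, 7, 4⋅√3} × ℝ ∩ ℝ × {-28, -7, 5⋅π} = {-31/2, -1/9, -9/86, 6/7, 7, 4⋅√3} × {-28, -7, 5⋅π}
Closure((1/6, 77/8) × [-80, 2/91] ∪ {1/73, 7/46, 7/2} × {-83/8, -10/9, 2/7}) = ({1/73, 7/46, 7/2} × {-83/8, -10/9, 2/7}) ∪ ([1/6, 77/8] × [-80, 2/91])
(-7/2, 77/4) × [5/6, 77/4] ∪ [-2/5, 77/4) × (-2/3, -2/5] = ((-7/2, 77/4) × [5/6, 77/4]) ∪ ([-2/5, 77/4) × (-2/3, -2/5])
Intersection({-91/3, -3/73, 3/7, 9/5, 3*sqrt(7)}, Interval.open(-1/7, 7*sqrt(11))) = {-3/73, 3/7, 9/5, 3*sqrt(7)}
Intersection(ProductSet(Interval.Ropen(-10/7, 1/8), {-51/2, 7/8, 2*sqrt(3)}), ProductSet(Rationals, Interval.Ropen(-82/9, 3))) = ProductSet(Intersection(Interval.Ropen(-10/7, 1/8), Rationals), {7/8})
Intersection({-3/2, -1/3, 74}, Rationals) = {-3/2, -1/3, 74}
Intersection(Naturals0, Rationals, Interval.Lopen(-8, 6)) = Range(0, 7, 1)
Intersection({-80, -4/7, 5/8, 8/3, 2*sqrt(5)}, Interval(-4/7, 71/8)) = {-4/7, 5/8, 8/3, 2*sqrt(5)}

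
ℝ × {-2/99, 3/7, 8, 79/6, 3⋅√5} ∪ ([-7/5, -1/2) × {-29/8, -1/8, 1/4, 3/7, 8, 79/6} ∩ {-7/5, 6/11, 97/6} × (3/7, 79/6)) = ℝ × {-2/99, 3/7, 8, 79/6, 3⋅√5}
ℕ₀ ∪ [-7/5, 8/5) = [-7/5, 8/5) ∪ ℕ₀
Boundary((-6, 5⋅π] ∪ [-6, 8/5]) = {-6, 5⋅π}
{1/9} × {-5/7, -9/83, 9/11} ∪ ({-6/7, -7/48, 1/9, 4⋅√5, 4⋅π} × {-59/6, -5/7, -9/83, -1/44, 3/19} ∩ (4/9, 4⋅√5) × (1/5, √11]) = {1/9} × {-5/7, -9/83, 9/11}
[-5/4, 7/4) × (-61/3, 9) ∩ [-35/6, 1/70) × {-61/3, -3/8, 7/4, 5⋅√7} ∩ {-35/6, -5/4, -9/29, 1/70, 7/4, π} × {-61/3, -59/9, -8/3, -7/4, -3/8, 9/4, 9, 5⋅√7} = {-5/4, -9/29} × {-3/8}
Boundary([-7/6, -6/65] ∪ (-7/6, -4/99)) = {-7/6, -4/99}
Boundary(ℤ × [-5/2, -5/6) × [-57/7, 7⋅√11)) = ℤ × [-5/2, -5/6] × [-57/7, 7⋅√11]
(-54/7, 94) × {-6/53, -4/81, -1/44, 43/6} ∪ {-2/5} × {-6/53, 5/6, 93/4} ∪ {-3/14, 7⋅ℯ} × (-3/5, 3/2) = ({-2/5} × {-6/53, 5/6, 93/4}) ∪ ({-3/14, 7⋅ℯ} × (-3/5, 3/2)) ∪ ((-54/7, 94) × {-6/53, -4/81, -1/44, 43/6})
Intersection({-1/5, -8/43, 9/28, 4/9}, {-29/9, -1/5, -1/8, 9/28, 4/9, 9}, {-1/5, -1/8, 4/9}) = {-1/5, 4/9}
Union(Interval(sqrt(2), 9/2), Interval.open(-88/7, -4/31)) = Union(Interval.open(-88/7, -4/31), Interval(sqrt(2), 9/2))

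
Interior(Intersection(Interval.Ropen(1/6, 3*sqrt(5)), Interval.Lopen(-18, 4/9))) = Interval.open(1/6, 4/9)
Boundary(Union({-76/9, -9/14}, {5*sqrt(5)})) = {-76/9, -9/14, 5*sqrt(5)}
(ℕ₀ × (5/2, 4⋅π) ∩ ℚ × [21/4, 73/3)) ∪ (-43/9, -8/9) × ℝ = ((-43/9, -8/9) × ℝ) ∪ (ℕ₀ × [21/4, 4⋅π))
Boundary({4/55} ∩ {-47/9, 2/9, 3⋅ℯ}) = ∅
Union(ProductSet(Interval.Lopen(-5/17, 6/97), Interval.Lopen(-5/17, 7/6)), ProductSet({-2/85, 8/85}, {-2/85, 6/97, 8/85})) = Union(ProductSet({-2/85, 8/85}, {-2/85, 6/97, 8/85}), ProductSet(Interval.Lopen(-5/17, 6/97), Interval.Lopen(-5/17, 7/6)))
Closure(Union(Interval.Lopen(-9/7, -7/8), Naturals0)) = Union(Complement(Naturals0, Interval.open(-9/7, -7/8)), Interval(-9/7, -7/8), Naturals0)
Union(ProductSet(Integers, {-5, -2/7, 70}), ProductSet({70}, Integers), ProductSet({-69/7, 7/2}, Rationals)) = Union(ProductSet({70}, Integers), ProductSet({-69/7, 7/2}, Rationals), ProductSet(Integers, {-5, -2/7, 70}))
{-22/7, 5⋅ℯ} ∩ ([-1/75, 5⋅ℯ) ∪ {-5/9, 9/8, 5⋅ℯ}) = {5⋅ℯ}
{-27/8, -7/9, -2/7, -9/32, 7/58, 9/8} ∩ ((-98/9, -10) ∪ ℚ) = {-27/8, -7/9, -2/7, -9/32, 7/58, 9/8}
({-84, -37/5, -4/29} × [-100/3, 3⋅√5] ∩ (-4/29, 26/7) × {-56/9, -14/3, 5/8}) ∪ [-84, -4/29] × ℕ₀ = [-84, -4/29] × ℕ₀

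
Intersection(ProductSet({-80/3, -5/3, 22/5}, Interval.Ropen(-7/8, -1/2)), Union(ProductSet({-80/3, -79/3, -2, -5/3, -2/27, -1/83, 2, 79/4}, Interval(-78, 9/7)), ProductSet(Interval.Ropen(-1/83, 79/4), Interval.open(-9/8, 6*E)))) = ProductSet({-80/3, -5/3, 22/5}, Interval.Ropen(-7/8, -1/2))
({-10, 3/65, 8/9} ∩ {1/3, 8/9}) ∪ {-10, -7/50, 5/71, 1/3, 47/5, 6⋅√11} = {-10, -7/50, 5/71, 1/3, 8/9, 47/5, 6⋅√11}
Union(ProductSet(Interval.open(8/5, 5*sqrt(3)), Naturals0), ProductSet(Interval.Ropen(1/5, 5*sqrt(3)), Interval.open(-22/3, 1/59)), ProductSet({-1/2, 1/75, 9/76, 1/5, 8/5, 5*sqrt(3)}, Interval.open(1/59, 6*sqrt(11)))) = Union(ProductSet({-1/2, 1/75, 9/76, 1/5, 8/5, 5*sqrt(3)}, Interval.open(1/59, 6*sqrt(11))), ProductSet(Interval.Ropen(1/5, 5*sqrt(3)), Interval.open(-22/3, 1/59)), ProductSet(Interval.open(8/5, 5*sqrt(3)), Naturals0))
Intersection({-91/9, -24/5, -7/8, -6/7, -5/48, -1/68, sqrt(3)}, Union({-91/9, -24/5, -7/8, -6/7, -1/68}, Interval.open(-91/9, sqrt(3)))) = {-91/9, -24/5, -7/8, -6/7, -5/48, -1/68}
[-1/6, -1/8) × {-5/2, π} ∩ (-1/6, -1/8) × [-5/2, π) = (-1/6, -1/8) × {-5/2}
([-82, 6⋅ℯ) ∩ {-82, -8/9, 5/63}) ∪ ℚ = ℚ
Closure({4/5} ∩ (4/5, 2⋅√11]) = ∅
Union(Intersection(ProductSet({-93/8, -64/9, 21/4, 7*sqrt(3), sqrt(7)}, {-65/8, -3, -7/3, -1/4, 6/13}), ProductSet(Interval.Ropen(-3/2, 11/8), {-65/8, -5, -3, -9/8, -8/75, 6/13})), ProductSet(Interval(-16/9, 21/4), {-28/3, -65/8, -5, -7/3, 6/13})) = ProductSet(Interval(-16/9, 21/4), {-28/3, -65/8, -5, -7/3, 6/13})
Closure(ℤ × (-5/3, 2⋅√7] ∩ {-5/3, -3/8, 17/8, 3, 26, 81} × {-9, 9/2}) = {3, 26, 81} × {9/2}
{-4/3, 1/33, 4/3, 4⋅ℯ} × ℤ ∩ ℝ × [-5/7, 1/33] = {-4/3, 1/33, 4/3, 4⋅ℯ} × {0}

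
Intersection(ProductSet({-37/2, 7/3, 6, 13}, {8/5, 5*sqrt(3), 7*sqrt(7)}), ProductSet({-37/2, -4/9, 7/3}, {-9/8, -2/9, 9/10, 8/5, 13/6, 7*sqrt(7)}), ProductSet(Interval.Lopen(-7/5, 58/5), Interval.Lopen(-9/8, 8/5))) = ProductSet({7/3}, {8/5})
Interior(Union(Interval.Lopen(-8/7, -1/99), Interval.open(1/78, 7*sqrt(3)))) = Union(Interval.open(-8/7, -1/99), Interval.open(1/78, 7*sqrt(3)))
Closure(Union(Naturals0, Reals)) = Reals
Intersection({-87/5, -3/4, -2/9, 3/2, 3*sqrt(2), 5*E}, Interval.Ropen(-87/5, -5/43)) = {-87/5, -3/4, -2/9}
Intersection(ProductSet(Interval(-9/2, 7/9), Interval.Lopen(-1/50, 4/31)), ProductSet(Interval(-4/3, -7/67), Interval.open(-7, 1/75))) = ProductSet(Interval(-4/3, -7/67), Interval.open(-1/50, 1/75))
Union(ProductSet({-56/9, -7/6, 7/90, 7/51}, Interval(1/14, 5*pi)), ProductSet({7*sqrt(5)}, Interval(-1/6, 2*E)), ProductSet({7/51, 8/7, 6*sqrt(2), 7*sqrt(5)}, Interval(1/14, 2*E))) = Union(ProductSet({7*sqrt(5)}, Interval(-1/6, 2*E)), ProductSet({-56/9, -7/6, 7/90, 7/51}, Interval(1/14, 5*pi)), ProductSet({7/51, 8/7, 6*sqrt(2), 7*sqrt(5)}, Interval(1/14, 2*E)))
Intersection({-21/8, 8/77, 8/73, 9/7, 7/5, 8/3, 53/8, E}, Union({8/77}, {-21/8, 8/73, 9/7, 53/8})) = {-21/8, 8/77, 8/73, 9/7, 53/8}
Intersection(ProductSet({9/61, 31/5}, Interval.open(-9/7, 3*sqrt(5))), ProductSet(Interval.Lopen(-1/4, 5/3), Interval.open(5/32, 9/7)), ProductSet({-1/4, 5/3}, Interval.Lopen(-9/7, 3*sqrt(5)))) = EmptySet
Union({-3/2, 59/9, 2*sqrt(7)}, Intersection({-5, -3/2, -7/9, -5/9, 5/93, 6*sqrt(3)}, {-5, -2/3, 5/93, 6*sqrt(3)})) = {-5, -3/2, 5/93, 59/9, 6*sqrt(3), 2*sqrt(7)}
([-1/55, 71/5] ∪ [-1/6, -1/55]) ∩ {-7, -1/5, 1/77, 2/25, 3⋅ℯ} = {1/77, 2/25, 3⋅ℯ}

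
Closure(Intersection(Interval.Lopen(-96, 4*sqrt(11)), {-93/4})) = {-93/4}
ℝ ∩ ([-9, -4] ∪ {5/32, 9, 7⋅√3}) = [-9, -4] ∪ {5/32, 9, 7⋅√3}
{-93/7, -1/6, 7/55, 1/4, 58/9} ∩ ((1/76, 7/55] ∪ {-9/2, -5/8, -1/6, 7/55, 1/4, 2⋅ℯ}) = {-1/6, 7/55, 1/4}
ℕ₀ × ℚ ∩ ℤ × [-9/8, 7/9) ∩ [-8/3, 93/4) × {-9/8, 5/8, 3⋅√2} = {0, 1, …, 23} × {-9/8, 5/8}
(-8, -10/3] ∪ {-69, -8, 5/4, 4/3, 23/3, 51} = {-69, 5/4, 4/3, 23/3, 51} ∪ [-8, -10/3]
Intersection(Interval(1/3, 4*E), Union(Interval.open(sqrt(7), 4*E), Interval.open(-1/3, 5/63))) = Interval.open(sqrt(7), 4*E)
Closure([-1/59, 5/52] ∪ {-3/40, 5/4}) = {-3/40, 5/4} ∪ [-1/59, 5/52]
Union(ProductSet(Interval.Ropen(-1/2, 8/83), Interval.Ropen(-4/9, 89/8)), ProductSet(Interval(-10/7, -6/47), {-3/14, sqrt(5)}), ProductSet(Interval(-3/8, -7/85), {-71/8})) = Union(ProductSet(Interval(-10/7, -6/47), {-3/14, sqrt(5)}), ProductSet(Interval.Ropen(-1/2, 8/83), Interval.Ropen(-4/9, 89/8)), ProductSet(Interval(-3/8, -7/85), {-71/8}))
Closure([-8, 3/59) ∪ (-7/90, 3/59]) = [-8, 3/59]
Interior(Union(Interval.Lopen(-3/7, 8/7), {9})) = Interval.open(-3/7, 8/7)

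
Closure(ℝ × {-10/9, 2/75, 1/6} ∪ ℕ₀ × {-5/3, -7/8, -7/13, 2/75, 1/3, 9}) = (ℝ × {-10/9, 2/75, 1/6}) ∪ (ℕ₀ × {-5/3, -7/8, -7/13, 2/75, 1/3, 9})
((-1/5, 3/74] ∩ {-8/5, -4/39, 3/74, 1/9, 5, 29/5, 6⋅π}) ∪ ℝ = ℝ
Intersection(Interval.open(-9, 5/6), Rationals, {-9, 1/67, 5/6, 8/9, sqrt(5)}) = {1/67}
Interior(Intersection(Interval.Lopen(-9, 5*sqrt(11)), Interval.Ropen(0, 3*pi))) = Interval.open(0, 3*pi)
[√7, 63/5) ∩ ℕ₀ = {3, 4, …, 12}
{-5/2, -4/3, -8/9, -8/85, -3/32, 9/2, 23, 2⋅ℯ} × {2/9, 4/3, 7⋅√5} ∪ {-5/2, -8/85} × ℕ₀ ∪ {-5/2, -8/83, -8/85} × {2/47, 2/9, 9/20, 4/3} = ({-5/2, -8/85} × ℕ₀) ∪ ({-5/2, -8/83, -8/85} × {2/47, 2/9, 9/20, 4/3}) ∪ ({-5/2, -4/3, -8/9, -8/85, -3/32, 9/2, 23, 2⋅ℯ} × {2/9, 4/3, 7⋅√5})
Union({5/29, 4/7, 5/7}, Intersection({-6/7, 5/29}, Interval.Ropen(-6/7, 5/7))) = {-6/7, 5/29, 4/7, 5/7}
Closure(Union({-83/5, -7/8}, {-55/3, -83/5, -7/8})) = {-55/3, -83/5, -7/8}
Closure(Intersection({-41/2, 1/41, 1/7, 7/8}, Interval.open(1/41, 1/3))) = {1/7}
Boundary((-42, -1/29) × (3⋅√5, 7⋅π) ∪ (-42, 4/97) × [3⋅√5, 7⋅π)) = ({-42, 4/97} × [3⋅√5, 7⋅π]) ∪ ([-42, 4/97] × {3⋅√5, 7⋅π})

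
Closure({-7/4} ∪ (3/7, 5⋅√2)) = {-7/4} ∪ [3/7, 5⋅√2]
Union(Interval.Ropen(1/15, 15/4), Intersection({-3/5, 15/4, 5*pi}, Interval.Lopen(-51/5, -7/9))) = Interval.Ropen(1/15, 15/4)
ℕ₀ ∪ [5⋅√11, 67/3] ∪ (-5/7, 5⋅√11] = (-5/7, 67/3] ∪ ℕ₀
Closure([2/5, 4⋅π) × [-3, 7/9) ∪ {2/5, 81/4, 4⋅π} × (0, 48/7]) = ({2/5, 4⋅π} × [-3, 7/9]) ∪ ([2/5, 4⋅π] × {-3, 7/9}) ∪ ({2/5, 81/4, 4⋅π} × [0, 48/7]) ∪ ([2/5, 4⋅π) × [-3, 7/9))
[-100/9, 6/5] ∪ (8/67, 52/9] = [-100/9, 52/9]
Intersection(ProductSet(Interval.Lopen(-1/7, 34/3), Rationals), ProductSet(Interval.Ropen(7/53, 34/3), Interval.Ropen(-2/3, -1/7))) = ProductSet(Interval.Ropen(7/53, 34/3), Intersection(Interval.Ropen(-2/3, -1/7), Rationals))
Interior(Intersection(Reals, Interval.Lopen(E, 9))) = Interval.open(E, 9)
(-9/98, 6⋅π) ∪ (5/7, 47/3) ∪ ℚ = ℚ ∪ [-9/98, 6⋅π)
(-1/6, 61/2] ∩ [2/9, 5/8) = [2/9, 5/8)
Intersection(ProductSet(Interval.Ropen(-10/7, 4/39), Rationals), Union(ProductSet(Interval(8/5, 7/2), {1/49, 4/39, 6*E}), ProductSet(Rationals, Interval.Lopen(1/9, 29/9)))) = ProductSet(Intersection(Interval.Ropen(-10/7, 4/39), Rationals), Intersection(Interval.Lopen(1/9, 29/9), Rationals))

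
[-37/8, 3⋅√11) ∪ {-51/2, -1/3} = {-51/2} ∪ [-37/8, 3⋅√11)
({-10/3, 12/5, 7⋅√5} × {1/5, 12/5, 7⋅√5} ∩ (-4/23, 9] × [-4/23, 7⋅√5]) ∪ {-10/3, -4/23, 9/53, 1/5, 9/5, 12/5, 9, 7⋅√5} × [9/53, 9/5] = ({12/5} × {1/5, 12/5, 7⋅√5}) ∪ ({-10/3, -4/23, 9/53, 1/5, 9/5, 12/5, 9, 7⋅√5} × [9/53, 9/5])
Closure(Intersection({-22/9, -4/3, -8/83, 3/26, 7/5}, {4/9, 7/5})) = {7/5}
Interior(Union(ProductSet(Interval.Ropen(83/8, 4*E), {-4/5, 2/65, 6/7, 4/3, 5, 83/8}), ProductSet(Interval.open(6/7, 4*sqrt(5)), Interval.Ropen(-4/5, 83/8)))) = ProductSet(Interval.open(6/7, 4*sqrt(5)), Interval.open(-4/5, 83/8))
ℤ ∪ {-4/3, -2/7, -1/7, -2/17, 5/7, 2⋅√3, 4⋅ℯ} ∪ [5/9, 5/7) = ℤ ∪ {-4/3, -2/7, -1/7, -2/17, 2⋅√3, 4⋅ℯ} ∪ [5/9, 5/7]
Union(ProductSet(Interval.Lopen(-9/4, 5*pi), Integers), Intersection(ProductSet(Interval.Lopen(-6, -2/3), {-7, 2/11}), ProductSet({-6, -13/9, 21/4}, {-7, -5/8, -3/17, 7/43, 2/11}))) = Union(ProductSet({-13/9}, {-7, 2/11}), ProductSet(Interval.Lopen(-9/4, 5*pi), Integers))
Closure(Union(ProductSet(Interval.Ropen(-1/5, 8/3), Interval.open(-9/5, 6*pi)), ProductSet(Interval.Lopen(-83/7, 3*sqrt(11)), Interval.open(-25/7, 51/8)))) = Union(ProductSet({-83/7, 3*sqrt(11)}, Interval(-25/7, 51/8)), ProductSet({-1/5, 8/3}, Interval(51/8, 6*pi)), ProductSet(Interval(-83/7, 3*sqrt(11)), {-25/7}), ProductSet(Interval.Lopen(-83/7, 3*sqrt(11)), Interval.open(-25/7, 51/8)), ProductSet(Interval(-1/5, 8/3), {6*pi}), ProductSet(Interval.Ropen(-1/5, 8/3), Interval.open(-9/5, 6*pi)), ProductSet(Union(Interval(-83/7, -1/5), Interval(8/3, 3*sqrt(11))), {-25/7, 51/8}))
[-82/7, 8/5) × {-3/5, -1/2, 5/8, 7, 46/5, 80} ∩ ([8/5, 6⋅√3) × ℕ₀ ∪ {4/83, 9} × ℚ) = {4/83} × {-3/5, -1/2, 5/8, 7, 46/5, 80}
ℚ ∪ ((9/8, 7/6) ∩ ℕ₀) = ℚ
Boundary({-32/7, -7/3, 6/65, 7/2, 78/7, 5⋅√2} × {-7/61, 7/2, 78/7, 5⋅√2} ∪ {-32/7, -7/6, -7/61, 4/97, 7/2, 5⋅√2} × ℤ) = ({-32/7, -7/6, -7/61, 4/97, 7/2, 5⋅√2} × ℤ) ∪ ({-32/7, -7/3, 6/65, 7/2, 78/7, 5⋅√2} × {-7/61, 7/2, 78/7, 5⋅√2})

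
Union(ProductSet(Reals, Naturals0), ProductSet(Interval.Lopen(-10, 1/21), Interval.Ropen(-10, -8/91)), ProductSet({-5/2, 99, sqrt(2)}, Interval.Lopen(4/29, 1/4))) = Union(ProductSet({-5/2, 99, sqrt(2)}, Interval.Lopen(4/29, 1/4)), ProductSet(Interval.Lopen(-10, 1/21), Interval.Ropen(-10, -8/91)), ProductSet(Reals, Naturals0))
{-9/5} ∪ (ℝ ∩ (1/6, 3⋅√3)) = {-9/5} ∪ (1/6, 3⋅√3)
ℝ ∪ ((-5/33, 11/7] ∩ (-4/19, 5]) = (-∞, ∞)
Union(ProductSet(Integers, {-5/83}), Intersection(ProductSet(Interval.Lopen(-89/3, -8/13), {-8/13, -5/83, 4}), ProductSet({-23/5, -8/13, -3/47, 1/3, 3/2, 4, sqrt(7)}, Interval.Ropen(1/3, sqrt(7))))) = ProductSet(Integers, {-5/83})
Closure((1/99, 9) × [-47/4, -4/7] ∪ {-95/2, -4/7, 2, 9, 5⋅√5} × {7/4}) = ([1/99, 9] × [-47/4, -4/7]) ∪ ({-95/2, -4/7, 2, 9, 5⋅√5} × {7/4})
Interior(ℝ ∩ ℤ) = ∅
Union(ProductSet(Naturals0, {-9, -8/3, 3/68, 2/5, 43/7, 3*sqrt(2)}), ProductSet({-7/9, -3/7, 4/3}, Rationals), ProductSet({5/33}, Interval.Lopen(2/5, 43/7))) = Union(ProductSet({5/33}, Interval.Lopen(2/5, 43/7)), ProductSet({-7/9, -3/7, 4/3}, Rationals), ProductSet(Naturals0, {-9, -8/3, 3/68, 2/5, 43/7, 3*sqrt(2)}))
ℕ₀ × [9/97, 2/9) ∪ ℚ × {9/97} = (ℚ × {9/97}) ∪ (ℕ₀ × [9/97, 2/9))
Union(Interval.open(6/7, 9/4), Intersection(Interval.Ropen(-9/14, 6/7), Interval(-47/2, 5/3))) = Union(Interval.Ropen(-9/14, 6/7), Interval.open(6/7, 9/4))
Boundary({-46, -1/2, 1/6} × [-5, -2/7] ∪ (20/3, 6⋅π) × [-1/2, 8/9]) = ({-46, -1/2, 1/6} × [-5, -2/7]) ∪ ({20/3, 6⋅π} × [-1/2, 8/9]) ∪ ([20/3, 6⋅π] × {-1/2, 8/9})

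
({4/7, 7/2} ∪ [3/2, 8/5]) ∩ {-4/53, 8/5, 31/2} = {8/5}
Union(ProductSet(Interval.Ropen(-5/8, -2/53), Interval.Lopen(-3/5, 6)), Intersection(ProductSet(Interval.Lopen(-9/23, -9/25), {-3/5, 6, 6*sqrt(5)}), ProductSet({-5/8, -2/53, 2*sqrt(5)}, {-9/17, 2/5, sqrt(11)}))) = ProductSet(Interval.Ropen(-5/8, -2/53), Interval.Lopen(-3/5, 6))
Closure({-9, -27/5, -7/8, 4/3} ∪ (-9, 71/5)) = [-9, 71/5]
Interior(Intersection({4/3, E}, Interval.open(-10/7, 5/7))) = EmptySet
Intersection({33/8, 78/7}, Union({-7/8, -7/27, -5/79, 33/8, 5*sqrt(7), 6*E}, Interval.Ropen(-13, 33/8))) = {33/8}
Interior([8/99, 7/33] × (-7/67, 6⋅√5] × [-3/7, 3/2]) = (8/99, 7/33) × (-7/67, 6⋅√5) × (-3/7, 3/2)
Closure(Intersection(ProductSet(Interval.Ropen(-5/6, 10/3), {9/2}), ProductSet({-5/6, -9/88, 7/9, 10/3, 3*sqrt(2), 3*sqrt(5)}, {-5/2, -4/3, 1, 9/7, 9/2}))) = ProductSet({-5/6, -9/88, 7/9}, {9/2})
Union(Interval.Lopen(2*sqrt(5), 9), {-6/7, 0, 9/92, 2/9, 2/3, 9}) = Union({-6/7, 0, 9/92, 2/9, 2/3}, Interval.Lopen(2*sqrt(5), 9))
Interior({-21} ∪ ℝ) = ℝ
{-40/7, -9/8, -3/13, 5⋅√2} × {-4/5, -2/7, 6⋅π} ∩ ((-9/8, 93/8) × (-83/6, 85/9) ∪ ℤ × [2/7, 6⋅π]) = {-3/13, 5⋅√2} × {-4/5, -2/7}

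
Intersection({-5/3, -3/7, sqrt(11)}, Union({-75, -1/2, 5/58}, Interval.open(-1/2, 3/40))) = {-3/7}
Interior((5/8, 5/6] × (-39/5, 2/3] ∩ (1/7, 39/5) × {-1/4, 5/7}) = ∅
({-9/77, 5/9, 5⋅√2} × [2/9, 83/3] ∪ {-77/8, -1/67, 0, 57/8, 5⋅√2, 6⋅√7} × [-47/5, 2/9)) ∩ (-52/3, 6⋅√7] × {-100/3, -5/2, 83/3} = ({-9/77, 5/9, 5⋅√2} × {83/3}) ∪ ({-77/8, -1/67, 0, 57/8, 5⋅√2, 6⋅√7} × {-5/2})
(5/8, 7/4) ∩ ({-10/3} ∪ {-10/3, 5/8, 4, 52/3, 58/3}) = ∅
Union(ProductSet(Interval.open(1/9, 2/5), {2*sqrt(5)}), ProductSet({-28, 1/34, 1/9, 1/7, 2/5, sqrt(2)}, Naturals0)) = Union(ProductSet({-28, 1/34, 1/9, 1/7, 2/5, sqrt(2)}, Naturals0), ProductSet(Interval.open(1/9, 2/5), {2*sqrt(5)}))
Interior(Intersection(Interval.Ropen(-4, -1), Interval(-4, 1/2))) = Interval.open(-4, -1)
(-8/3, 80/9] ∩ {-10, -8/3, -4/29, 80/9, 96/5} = {-4/29, 80/9}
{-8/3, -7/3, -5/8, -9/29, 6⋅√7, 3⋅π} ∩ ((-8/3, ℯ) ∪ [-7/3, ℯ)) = {-7/3, -5/8, -9/29}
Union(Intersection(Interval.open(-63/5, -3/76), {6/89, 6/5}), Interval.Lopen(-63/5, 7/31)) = Interval.Lopen(-63/5, 7/31)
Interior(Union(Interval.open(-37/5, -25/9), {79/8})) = Interval.open(-37/5, -25/9)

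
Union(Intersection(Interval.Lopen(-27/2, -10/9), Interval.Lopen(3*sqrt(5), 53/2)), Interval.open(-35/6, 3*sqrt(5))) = Interval.open(-35/6, 3*sqrt(5))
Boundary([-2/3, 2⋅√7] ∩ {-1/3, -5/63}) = {-1/3, -5/63}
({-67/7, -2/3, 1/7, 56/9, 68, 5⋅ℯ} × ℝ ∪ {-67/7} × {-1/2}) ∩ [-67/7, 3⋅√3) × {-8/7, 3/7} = {-67/7, -2/3, 1/7} × {-8/7, 3/7}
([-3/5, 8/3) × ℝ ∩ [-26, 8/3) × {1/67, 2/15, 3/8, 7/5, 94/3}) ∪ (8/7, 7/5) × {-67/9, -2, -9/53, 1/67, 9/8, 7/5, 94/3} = ([-3/5, 8/3) × {1/67, 2/15, 3/8, 7/5, 94/3}) ∪ ((8/7, 7/5) × {-67/9, -2, -9/53, 1/67, 9/8, 7/5, 94/3})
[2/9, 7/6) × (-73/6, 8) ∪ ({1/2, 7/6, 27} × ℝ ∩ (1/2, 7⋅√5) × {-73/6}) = ({7/6} × {-73/6}) ∪ ([2/9, 7/6) × (-73/6, 8))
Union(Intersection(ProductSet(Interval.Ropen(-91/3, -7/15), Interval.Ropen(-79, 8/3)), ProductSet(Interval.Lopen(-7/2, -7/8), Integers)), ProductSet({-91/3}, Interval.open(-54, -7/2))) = Union(ProductSet({-91/3}, Interval.open(-54, -7/2)), ProductSet(Interval.Lopen(-7/2, -7/8), Range(-79, 3, 1)))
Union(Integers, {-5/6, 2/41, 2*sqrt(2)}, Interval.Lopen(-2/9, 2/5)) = Union({-5/6, 2*sqrt(2)}, Integers, Interval.Lopen(-2/9, 2/5))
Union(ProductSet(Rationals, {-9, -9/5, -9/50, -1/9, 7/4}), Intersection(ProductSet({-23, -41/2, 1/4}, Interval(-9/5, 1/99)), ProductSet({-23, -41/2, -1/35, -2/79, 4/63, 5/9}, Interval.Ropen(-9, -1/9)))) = Union(ProductSet({-23, -41/2}, Interval.Ropen(-9/5, -1/9)), ProductSet(Rationals, {-9, -9/5, -9/50, -1/9, 7/4}))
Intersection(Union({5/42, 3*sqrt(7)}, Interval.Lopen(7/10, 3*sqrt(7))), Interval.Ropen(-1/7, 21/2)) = Union({5/42}, Interval.Lopen(7/10, 3*sqrt(7)))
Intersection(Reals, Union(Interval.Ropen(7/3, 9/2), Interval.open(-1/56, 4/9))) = Union(Interval.open(-1/56, 4/9), Interval.Ropen(7/3, 9/2))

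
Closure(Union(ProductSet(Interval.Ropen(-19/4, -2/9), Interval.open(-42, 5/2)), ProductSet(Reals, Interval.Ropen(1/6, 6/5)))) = Union(ProductSet({-19/4, -2/9}, Union(Interval(-42, 1/6), Interval(6/5, 5/2))), ProductSet(Interval(-19/4, -2/9), {-42, 5/2}), ProductSet(Interval.Ropen(-19/4, -2/9), Interval.open(-42, 5/2)), ProductSet(Reals, Interval.Ropen(1/6, 6/5)), ProductSet(Union(Interval(-oo, -19/4), Interval(-2/9, oo)), {1/6, 6/5}))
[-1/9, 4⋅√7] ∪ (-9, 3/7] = (-9, 4⋅√7]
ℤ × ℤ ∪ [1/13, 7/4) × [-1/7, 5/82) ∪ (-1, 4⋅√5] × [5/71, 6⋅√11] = (ℤ × ℤ) ∪ ([1/13, 7/4) × [-1/7, 5/82)) ∪ ((-1, 4⋅√5] × [5/71, 6⋅√11])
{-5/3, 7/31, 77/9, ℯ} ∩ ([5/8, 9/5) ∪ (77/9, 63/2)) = ∅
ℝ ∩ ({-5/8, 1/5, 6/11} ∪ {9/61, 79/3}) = {-5/8, 9/61, 1/5, 6/11, 79/3}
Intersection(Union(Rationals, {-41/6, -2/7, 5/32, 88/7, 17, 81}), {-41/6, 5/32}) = {-41/6, 5/32}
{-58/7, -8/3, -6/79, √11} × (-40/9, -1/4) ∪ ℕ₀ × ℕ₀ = (ℕ₀ × ℕ₀) ∪ ({-58/7, -8/3, -6/79, √11} × (-40/9, -1/4))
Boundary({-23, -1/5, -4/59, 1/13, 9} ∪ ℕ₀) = {-23, -1/5, -4/59, 1/13} ∪ ℕ₀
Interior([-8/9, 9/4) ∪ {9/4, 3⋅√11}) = (-8/9, 9/4)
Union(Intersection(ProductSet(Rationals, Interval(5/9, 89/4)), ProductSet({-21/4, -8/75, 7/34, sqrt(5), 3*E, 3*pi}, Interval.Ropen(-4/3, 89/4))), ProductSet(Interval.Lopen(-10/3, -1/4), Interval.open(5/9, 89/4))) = Union(ProductSet({-21/4, -8/75, 7/34}, Interval.Ropen(5/9, 89/4)), ProductSet(Interval.Lopen(-10/3, -1/4), Interval.open(5/9, 89/4)))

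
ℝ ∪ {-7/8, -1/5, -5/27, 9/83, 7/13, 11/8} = ℝ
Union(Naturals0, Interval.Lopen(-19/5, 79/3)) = Union(Interval.Lopen(-19/5, 79/3), Naturals0)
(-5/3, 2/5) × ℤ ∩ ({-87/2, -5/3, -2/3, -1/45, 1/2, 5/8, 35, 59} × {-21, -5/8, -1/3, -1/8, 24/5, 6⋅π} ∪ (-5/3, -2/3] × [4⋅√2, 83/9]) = ({-2/3, -1/45} × {-21}) ∪ ((-5/3, -2/3] × {6, 7, 8, 9})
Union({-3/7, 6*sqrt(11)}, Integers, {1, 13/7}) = Union({-3/7, 13/7, 6*sqrt(11)}, Integers)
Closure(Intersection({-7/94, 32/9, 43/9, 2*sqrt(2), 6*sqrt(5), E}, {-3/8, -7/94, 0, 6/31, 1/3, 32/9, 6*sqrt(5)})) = {-7/94, 32/9, 6*sqrt(5)}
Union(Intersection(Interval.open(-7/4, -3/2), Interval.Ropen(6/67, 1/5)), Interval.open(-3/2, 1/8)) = Interval.open(-3/2, 1/8)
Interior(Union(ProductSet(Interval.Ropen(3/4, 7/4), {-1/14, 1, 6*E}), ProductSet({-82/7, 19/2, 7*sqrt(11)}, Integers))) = EmptySet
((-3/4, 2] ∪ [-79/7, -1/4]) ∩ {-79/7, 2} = {-79/7, 2}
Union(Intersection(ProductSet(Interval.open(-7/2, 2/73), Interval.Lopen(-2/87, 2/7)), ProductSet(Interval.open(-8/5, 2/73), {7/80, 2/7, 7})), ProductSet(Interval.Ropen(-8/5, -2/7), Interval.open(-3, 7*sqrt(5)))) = Union(ProductSet(Interval.Ropen(-8/5, -2/7), Interval.open(-3, 7*sqrt(5))), ProductSet(Interval.open(-8/5, 2/73), {7/80, 2/7}))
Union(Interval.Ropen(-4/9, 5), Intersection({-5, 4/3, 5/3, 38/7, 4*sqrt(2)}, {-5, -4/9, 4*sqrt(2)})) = Union({-5, 4*sqrt(2)}, Interval.Ropen(-4/9, 5))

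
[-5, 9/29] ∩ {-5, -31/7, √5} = {-5, -31/7}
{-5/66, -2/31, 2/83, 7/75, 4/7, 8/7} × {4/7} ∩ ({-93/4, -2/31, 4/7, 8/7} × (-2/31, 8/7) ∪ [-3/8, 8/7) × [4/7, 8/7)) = {-5/66, -2/31, 2/83, 7/75, 4/7, 8/7} × {4/7}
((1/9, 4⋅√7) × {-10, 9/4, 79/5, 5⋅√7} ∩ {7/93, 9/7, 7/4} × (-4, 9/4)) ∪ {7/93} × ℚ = {7/93} × ℚ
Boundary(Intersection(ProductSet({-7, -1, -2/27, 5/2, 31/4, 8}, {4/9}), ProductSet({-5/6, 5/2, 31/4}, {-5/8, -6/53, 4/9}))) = ProductSet({5/2, 31/4}, {4/9})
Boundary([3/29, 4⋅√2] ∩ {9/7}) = {9/7}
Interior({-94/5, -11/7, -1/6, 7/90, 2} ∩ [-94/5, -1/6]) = ∅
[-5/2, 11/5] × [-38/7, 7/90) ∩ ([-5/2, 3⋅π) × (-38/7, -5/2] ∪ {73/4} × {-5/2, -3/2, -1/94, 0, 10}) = [-5/2, 11/5] × (-38/7, -5/2]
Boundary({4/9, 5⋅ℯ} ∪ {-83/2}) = {-83/2, 4/9, 5⋅ℯ}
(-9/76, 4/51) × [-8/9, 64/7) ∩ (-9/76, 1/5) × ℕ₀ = (-9/76, 4/51) × {0, 1, …, 9}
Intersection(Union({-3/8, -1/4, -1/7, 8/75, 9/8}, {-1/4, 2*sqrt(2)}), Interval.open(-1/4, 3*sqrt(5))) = {-1/7, 8/75, 9/8, 2*sqrt(2)}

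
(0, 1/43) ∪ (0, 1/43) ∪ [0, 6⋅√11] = [0, 6⋅√11]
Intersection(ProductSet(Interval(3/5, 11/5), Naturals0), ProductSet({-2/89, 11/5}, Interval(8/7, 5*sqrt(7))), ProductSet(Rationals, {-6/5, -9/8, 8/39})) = EmptySet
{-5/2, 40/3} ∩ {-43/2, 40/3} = {40/3}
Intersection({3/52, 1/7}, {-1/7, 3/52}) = {3/52}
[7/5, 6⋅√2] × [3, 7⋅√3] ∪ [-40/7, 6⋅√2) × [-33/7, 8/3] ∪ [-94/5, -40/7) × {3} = ([-94/5, -40/7) × {3}) ∪ ([-40/7, 6⋅√2) × [-33/7, 8/3]) ∪ ([7/5, 6⋅√2] × [3, 7⋅√3])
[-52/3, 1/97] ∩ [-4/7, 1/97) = [-4/7, 1/97)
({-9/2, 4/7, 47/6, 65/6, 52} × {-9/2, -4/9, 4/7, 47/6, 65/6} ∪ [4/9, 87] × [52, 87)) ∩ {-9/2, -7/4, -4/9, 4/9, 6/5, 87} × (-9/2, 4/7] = {-9/2} × {-4/9, 4/7}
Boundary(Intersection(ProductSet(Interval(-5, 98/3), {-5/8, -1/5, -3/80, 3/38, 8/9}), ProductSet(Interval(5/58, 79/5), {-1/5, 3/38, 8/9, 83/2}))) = ProductSet(Interval(5/58, 79/5), {-1/5, 3/38, 8/9})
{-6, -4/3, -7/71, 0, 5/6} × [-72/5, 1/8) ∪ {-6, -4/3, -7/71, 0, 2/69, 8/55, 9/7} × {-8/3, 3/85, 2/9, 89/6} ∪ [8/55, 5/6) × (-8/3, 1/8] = ([8/55, 5/6) × (-8/3, 1/8]) ∪ ({-6, -4/3, -7/71, 0, 5/6} × [-72/5, 1/8)) ∪ ({-6, -4/3, -7/71, 0, 2/69, 8/55, 9/7} × {-8/3, 3/85, 2/9, 89/6})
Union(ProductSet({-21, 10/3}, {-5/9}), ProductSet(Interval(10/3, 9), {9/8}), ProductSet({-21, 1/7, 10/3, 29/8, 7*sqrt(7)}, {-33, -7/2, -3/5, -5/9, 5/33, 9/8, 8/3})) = Union(ProductSet({-21, 1/7, 10/3, 29/8, 7*sqrt(7)}, {-33, -7/2, -3/5, -5/9, 5/33, 9/8, 8/3}), ProductSet(Interval(10/3, 9), {9/8}))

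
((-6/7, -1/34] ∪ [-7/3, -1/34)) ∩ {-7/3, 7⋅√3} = {-7/3}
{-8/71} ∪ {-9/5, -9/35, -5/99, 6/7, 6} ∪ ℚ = ℚ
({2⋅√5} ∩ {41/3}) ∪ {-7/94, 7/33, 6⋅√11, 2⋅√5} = {-7/94, 7/33, 6⋅√11, 2⋅√5}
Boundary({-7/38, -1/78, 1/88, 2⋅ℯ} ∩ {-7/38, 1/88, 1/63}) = {-7/38, 1/88}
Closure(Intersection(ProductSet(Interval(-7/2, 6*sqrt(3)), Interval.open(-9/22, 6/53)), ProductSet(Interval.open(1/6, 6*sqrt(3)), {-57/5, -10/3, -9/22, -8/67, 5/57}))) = ProductSet(Interval(1/6, 6*sqrt(3)), {-8/67, 5/57})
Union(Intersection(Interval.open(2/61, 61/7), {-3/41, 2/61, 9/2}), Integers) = Union({9/2}, Integers)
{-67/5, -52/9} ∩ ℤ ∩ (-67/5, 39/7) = ∅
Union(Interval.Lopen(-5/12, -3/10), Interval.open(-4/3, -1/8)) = Interval.open(-4/3, -1/8)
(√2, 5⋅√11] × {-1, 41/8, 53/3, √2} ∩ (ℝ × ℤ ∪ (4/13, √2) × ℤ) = (√2, 5⋅√11] × {-1}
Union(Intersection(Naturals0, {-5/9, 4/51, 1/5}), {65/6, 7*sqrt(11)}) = {65/6, 7*sqrt(11)}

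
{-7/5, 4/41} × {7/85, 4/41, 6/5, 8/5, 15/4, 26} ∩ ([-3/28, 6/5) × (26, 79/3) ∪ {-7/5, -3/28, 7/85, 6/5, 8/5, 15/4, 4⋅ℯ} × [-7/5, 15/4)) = {-7/5} × {7/85, 4/41, 6/5, 8/5}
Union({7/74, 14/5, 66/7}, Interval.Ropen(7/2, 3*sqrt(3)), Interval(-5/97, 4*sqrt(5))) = Union({66/7}, Interval(-5/97, 4*sqrt(5)))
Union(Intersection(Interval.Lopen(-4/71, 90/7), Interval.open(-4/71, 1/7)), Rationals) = Union(Interval(-4/71, 1/7), Rationals)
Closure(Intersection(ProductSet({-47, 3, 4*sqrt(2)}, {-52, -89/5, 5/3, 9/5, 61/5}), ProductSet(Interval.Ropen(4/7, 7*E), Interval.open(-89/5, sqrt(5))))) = ProductSet({3, 4*sqrt(2)}, {5/3, 9/5})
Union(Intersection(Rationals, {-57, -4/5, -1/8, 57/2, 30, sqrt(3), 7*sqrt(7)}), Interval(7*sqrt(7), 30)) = Union({-57, -4/5, -1/8}, Interval(7*sqrt(7), 30))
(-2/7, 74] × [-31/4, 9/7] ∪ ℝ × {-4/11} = (ℝ × {-4/11}) ∪ ((-2/7, 74] × [-31/4, 9/7])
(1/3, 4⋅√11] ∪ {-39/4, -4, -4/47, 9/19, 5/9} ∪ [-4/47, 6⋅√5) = {-39/4, -4} ∪ [-4/47, 6⋅√5)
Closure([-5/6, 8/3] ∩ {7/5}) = {7/5}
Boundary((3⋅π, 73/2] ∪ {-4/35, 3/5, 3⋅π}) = {-4/35, 3/5, 73/2, 3⋅π}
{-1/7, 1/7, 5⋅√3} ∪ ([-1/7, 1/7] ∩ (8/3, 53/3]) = {-1/7, 1/7, 5⋅√3}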